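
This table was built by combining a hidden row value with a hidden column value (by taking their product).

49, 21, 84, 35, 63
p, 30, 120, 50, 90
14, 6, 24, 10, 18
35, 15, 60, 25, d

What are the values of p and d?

p = 70, d = 45

Each row is a constant multiple of every other row — this is a multiplication table with the headers hidden.
Row 2 is 30/21 = 10/7 times row 1, so its entry in column 1 is 49 × 10/7 = 70.
Row 4 is 15/21 = 5/7 times row 1, so its entry in column 5 is 63 × 5/7 = 45.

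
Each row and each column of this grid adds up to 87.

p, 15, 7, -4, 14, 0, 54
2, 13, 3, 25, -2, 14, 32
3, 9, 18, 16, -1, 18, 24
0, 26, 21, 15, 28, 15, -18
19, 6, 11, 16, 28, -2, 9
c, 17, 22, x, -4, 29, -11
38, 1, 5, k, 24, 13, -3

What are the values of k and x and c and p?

k = 9, x = 10, c = 24, p = 1

Row 7 has 38 + 1 + 5 + 24 + 13 − 3 = 78; the blank must be 87 − 78 = 9.
Column 4 has -4 + 25 + 16 + 15 + 16 + 9 = 77; the blank must be 87 − 77 = 10.
Row 6 has 17 + 22 + 10 − 4 + 29 − 11 = 63; the blank must be 87 − 63 = 24.
Row 1 has 15 + 7 − 4 + 14 + 0 + 54 = 86; the blank must be 87 − 86 = 1.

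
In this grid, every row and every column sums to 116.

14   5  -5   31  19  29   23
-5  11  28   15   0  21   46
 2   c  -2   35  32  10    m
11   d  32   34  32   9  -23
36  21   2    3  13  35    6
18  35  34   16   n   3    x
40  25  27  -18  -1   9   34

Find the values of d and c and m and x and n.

Row 4 has 11 + 32 + 34 + 32 + 9 − 23 = 95; the blank must be 116 − 95 = 21.
Column 2 has 5 + 11 + 21 + 21 + 35 + 25 = 118; the blank must be 116 − 118 = -2.
Column 5 has 19 + 0 + 32 + 32 + 13 − 1 = 95; the blank must be 116 − 95 = 21.
Row 3 has 2 − 2 − 2 + 35 + 32 + 10 = 75; the blank must be 116 − 75 = 41.
Row 6 has 18 + 35 + 34 + 16 + 21 + 3 = 127; the blank must be 116 − 127 = -11.

d = 21, c = -2, m = 41, x = -11, n = 21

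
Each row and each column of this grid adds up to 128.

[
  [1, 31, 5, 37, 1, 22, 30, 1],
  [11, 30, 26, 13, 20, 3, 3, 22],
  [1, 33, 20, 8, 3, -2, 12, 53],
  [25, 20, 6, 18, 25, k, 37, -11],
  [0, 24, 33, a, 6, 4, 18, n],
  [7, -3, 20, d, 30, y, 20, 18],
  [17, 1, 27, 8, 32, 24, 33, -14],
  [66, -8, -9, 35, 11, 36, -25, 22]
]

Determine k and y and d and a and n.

k = 8, y = 33, d = 3, a = 6, n = 37

Column 8 has 1 + 22 + 53 − 11 + 18 − 14 + 22 = 91; the blank must be 128 − 91 = 37.
Row 5 has 0 + 24 + 33 + 6 + 4 + 18 + 37 = 122; the blank must be 128 − 122 = 6.
Column 4 has 37 + 13 + 8 + 18 + 6 + 8 + 35 = 125; the blank must be 128 − 125 = 3.
Row 6 has 7 − 3 + 20 + 3 + 30 + 20 + 18 = 95; the blank must be 128 − 95 = 33.
Row 4 has 25 + 20 + 6 + 18 + 25 + 37 − 11 = 120; the blank must be 128 − 120 = 8.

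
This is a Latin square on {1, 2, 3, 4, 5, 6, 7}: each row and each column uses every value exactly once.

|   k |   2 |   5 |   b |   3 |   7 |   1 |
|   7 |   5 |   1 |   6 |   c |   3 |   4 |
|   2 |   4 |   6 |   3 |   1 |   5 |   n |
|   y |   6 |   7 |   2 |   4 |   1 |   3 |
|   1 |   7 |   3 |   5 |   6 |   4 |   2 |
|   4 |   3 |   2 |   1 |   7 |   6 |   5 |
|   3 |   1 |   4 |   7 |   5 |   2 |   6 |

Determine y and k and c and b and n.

y = 5, k = 6, c = 2, b = 4, n = 7

At (row 1, col 4): column 4 already has {1, 2, 3, 5, 6, 7}, so the value is 4.
For row 1, column 1: row 1 already has {1, 2, 3, 4, 5, 7}; that leaves 6.
At (row 2, col 5): row 2 already has {1, 3, 4, 5, 6, 7}, so the value is 2.
Cell (4,1): row 4 already has {1, 2, 3, 4, 6, 7} → 5.
Cell (3,7): row 3 already has {1, 2, 3, 4, 5, 6} → 7.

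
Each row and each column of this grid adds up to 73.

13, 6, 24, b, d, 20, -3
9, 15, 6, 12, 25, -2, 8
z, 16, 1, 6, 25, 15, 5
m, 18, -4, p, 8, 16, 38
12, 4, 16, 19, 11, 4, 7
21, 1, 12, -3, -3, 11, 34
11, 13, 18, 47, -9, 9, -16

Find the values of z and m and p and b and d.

Column 5 has 25 + 25 + 8 + 11 − 3 − 9 = 57; the blank must be 73 − 57 = 16.
Row 1 has 13 + 6 + 24 + 16 + 20 − 3 = 76; the blank must be 73 − 76 = -3.
Row 3 has 16 + 1 + 6 + 25 + 15 + 5 = 68; the blank must be 73 − 68 = 5.
Column 1 has 13 + 9 + 5 + 12 + 21 + 11 = 71; the blank must be 73 − 71 = 2.
Row 4 has 2 + 18 − 4 + 8 + 16 + 38 = 78; the blank must be 73 − 78 = -5.

z = 5, m = 2, p = -5, b = -3, d = 16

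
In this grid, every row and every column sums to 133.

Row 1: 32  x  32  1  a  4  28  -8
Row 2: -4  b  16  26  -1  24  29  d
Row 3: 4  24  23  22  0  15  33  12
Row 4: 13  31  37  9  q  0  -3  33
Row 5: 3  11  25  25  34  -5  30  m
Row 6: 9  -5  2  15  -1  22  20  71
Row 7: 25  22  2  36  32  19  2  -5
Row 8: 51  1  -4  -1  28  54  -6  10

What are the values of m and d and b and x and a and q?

Row 4: 13 + 31 + 37 + 9 + 0 − 3 + 33 = 120, so its missing entry is 133 − 120 = 13.
Column 5: -1 + 0 + 13 + 34 − 1 + 32 + 28 = 105, so its missing entry is 133 − 105 = 28.
Row 1: 32 + 32 + 1 + 28 + 4 + 28 − 8 = 117, so its missing entry is 133 − 117 = 16.
Column 2: 16 + 24 + 31 + 11 − 5 + 22 + 1 = 100, so its missing entry is 133 − 100 = 33.
Row 2: -4 + 33 + 16 + 26 − 1 + 24 + 29 = 123, so its missing entry is 133 − 123 = 10.
Row 5: 3 + 11 + 25 + 25 + 34 − 5 + 30 = 123, so its missing entry is 133 − 123 = 10.

m = 10, d = 10, b = 33, x = 16, a = 28, q = 13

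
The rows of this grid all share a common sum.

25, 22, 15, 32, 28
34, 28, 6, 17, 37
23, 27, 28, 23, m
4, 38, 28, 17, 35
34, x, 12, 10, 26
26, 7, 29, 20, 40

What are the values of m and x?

m = 21, x = 40

The complete rows each total 122.
Row 3 is missing 122 − 101 = 21 (since 23 + 27 + 28 + 23 = 101).
Row 5 is missing 122 − 82 = 40 (since 34 + 12 + 10 + 26 = 82).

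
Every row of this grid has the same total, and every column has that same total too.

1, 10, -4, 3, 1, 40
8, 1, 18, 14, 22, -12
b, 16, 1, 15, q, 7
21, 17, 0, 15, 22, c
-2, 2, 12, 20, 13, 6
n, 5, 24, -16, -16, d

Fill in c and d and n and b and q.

Rows 1 and 2 both sum to 51, so that's the common total.
Column 5: 1 + 22 + 22 + 13 − 16 = 42, so its missing entry is 51 − 42 = 9.
Row 3: 16 + 1 + 15 + 9 + 7 = 48, so its missing entry is 51 − 48 = 3.
Column 1: 1 + 8 + 3 + 21 − 2 = 31, so its missing entry is 51 − 31 = 20.
Row 6: 20 + 5 + 24 − 16 − 16 = 17, so its missing entry is 51 − 17 = 34.
Row 4: 21 + 17 + 0 + 15 + 22 = 75, so its missing entry is 51 − 75 = -24.

c = -24, d = 34, n = 20, b = 3, q = 9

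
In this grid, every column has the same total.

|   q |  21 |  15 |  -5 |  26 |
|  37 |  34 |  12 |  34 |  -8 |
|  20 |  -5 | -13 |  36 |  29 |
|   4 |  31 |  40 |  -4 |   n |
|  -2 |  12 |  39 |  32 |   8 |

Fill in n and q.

n = 38, q = 34

The complete columns each total 93.
Column 5 is missing 93 − 55 = 38 (since 26 − 8 + 29 + 8 = 55).
Column 1 is missing 93 − 59 = 34 (since 37 + 20 + 4 − 2 = 59).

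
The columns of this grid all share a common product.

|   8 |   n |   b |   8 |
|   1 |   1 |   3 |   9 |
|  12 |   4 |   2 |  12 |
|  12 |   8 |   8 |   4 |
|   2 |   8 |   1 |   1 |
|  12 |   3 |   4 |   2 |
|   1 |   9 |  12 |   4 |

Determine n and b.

Columns 1 and 4 each multiply to 27648, so every column has product 27648.
Column 2: 1×4×8×8×3×9 = 6912, so the missing entry is 27648 ÷ 6912 = 4.
Column 3: 3×2×8×1×4×12 = 2304, so the missing entry is 27648 ÷ 2304 = 12.

n = 4, b = 12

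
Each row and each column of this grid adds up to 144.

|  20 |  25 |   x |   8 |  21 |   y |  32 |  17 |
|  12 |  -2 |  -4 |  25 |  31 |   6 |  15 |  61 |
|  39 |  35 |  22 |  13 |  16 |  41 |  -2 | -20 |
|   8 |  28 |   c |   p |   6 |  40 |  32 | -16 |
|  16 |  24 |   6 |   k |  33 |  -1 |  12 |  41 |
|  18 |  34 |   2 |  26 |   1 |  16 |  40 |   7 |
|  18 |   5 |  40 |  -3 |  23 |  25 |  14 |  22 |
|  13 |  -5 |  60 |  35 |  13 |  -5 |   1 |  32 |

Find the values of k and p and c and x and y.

k = 13, p = 27, c = 19, x = -1, y = 22

Row 5 has 16 + 24 + 6 + 33 − 1 + 12 + 41 = 131; the blank must be 144 − 131 = 13.
Column 4 has 8 + 25 + 13 + 13 + 26 − 3 + 35 = 117; the blank must be 144 − 117 = 27.
Column 6 has 6 + 41 + 40 − 1 + 16 + 25 − 5 = 122; the blank must be 144 − 122 = 22.
Row 1 has 20 + 25 + 8 + 21 + 22 + 32 + 17 = 145; the blank must be 144 − 145 = -1.
Row 4 has 8 + 28 + 27 + 6 + 40 + 32 − 16 = 125; the blank must be 144 − 125 = 19.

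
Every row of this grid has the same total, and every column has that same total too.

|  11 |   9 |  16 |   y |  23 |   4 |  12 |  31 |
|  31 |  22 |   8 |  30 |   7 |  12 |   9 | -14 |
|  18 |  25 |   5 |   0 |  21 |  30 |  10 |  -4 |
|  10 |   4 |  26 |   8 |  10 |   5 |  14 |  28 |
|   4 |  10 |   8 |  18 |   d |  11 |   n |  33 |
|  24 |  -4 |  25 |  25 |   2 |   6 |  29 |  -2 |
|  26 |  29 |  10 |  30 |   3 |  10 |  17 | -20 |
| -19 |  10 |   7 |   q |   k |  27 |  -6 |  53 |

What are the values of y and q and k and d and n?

Rows 2 and 3 both sum to 105, so that's the common total.
Row 1: 11 + 9 + 16 + 23 + 4 + 12 + 31 = 106, so its missing entry is 105 − 106 = -1.
Column 7: 12 + 9 + 10 + 14 + 29 + 17 − 6 = 85, so its missing entry is 105 − 85 = 20.
Row 5: 4 + 10 + 8 + 18 + 11 + 20 + 33 = 104, so its missing entry is 105 − 104 = 1.
Column 5: 23 + 7 + 21 + 10 + 1 + 2 + 3 = 67, so its missing entry is 105 − 67 = 38.
Row 8: -19 + 10 + 7 + 38 + 27 − 6 + 53 = 110, so its missing entry is 105 − 110 = -5.

y = -1, q = -5, k = 38, d = 1, n = 20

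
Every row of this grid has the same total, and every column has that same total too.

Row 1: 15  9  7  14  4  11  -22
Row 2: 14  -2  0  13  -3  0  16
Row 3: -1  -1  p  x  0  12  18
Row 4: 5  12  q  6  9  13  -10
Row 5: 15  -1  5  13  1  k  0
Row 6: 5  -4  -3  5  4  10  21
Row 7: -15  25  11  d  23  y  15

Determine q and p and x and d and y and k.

Rows 1 and 2 both sum to 38, so that's the common total.
Row 5 has 15 − 1 + 5 + 13 + 1 + 0 = 33; the blank must be 38 − 33 = 5.
Column 6 has 11 + 0 + 12 + 13 + 5 + 10 = 51; the blank must be 38 − 51 = -13.
Row 4 has 5 + 12 + 6 + 9 + 13 − 10 = 35; the blank must be 38 − 35 = 3.
Column 3 has 7 + 0 + 3 + 5 − 3 + 11 = 23; the blank must be 38 − 23 = 15.
Row 3 has -1 − 1 + 15 + 0 + 12 + 18 = 43; the blank must be 38 − 43 = -5.
Row 7 has -15 + 25 + 11 + 23 − 13 + 15 = 46; the blank must be 38 − 46 = -8.

q = 3, p = 15, x = -5, d = -8, y = -13, k = 5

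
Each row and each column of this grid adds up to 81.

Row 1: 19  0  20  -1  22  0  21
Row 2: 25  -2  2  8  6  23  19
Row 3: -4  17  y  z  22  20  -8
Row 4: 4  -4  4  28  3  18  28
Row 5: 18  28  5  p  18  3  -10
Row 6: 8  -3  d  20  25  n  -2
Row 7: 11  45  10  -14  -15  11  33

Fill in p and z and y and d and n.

p = 19, z = 21, y = 13, d = 27, n = 6

Column 6 has 0 + 23 + 20 + 18 + 3 + 11 = 75; the blank must be 81 − 75 = 6.
Row 5 has 18 + 28 + 5 + 18 + 3 − 10 = 62; the blank must be 81 − 62 = 19.
Column 4 has -1 + 8 + 28 + 19 + 20 − 14 = 60; the blank must be 81 − 60 = 21.
Row 3 has -4 + 17 + 21 + 22 + 20 − 8 = 68; the blank must be 81 − 68 = 13.
Row 6 has 8 − 3 + 20 + 25 + 6 − 2 = 54; the blank must be 81 − 54 = 27.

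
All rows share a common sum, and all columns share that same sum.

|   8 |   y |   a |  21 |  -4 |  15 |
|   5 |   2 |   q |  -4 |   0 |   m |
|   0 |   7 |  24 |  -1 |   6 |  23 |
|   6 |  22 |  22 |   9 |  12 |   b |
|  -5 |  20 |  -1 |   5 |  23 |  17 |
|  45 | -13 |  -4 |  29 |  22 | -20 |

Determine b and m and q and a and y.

Rows 3 and 5 both sum to 59, so that's the common total.
Column 2: 2 + 7 + 22 + 20 − 13 = 38, so its missing entry is 59 − 38 = 21.
Row 1: 8 + 21 + 21 − 4 + 15 = 61, so its missing entry is 59 − 61 = -2.
Column 3: -2 + 24 + 22 − 1 − 4 = 39, so its missing entry is 59 − 39 = 20.
Row 2: 5 + 2 + 20 − 4 + 0 = 23, so its missing entry is 59 − 23 = 36.
Row 4: 6 + 22 + 22 + 9 + 12 = 71, so its missing entry is 59 − 71 = -12.

b = -12, m = 36, q = 20, a = -2, y = 21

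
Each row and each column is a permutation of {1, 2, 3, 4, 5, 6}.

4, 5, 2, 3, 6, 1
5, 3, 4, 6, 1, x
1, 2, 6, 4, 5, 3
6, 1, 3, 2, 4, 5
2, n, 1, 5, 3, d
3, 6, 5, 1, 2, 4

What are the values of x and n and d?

x = 2, n = 4, d = 6

At (row 5, col 2): column 2 already has {1, 2, 3, 5, 6}, so the value is 4.
Cell (5,6): row 5 already has {1, 2, 3, 4, 5} → 6.
Cell (2,6): row 2 already has {1, 3, 4, 5, 6} → 2.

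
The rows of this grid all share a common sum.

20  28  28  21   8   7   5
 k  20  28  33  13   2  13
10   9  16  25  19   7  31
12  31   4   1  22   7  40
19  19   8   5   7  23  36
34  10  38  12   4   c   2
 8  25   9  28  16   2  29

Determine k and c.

k = 8, c = 17

Rows 3 and 7 both add up to 117, so every row sums to 117.
Row 2: 20 + 28 + 33 + 13 + 2 + 13 = 109, so the missing entry is 117 − 109 = 8.
Row 6: 34 + 10 + 38 + 12 + 4 + 2 = 100, so the missing entry is 117 − 100 = 17.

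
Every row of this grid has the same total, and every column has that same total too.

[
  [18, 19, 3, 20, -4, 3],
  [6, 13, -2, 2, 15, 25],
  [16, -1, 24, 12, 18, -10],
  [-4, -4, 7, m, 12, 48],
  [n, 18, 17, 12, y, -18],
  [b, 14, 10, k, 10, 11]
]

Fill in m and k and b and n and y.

Rows 1 and 2 both sum to 59, so that's the common total.
Column 5: -4 + 15 + 18 + 12 + 10 = 51, so its missing entry is 59 − 51 = 8.
Row 5: 18 + 17 + 12 + 8 − 18 = 37, so its missing entry is 59 − 37 = 22.
Row 4: -4 − 4 + 7 + 12 + 48 = 59, so its missing entry is 59 − 59 = 0.
Column 1: 18 + 6 + 16 − 4 + 22 = 58, so its missing entry is 59 − 58 = 1.
Row 6: 1 + 14 + 10 + 10 + 11 = 46, so its missing entry is 59 − 46 = 13.

m = 0, k = 13, b = 1, n = 22, y = 8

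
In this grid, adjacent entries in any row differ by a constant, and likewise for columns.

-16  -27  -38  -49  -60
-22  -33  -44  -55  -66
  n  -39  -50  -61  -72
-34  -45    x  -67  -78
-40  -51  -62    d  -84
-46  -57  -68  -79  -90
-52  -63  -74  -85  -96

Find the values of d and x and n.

Along each row the entries change by -11 per step; down each column they change by -6.
Row 5: from -40 at column 1, stepping by -11 to column 4 gives -73.
Row 4: from -34 at column 1, stepping by -11 to column 3 gives -56.
Row 3: from -39 at column 2, stepping by -11 to column 1 gives -28.

d = -73, x = -56, n = -28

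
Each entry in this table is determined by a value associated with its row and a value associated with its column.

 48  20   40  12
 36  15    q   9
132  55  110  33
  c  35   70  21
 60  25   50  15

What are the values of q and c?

q = 30, c = 84

Each row is a constant multiple of every other row — this is a multiplication table with the headers hidden.
Row 2 is 15/20 = 3/4 times row 1, so its entry in column 3 is 40 × 3/4 = 30.
Row 4 is 35/20 = 7/4 times row 1, so its entry in column 1 is 48 × 7/4 = 84.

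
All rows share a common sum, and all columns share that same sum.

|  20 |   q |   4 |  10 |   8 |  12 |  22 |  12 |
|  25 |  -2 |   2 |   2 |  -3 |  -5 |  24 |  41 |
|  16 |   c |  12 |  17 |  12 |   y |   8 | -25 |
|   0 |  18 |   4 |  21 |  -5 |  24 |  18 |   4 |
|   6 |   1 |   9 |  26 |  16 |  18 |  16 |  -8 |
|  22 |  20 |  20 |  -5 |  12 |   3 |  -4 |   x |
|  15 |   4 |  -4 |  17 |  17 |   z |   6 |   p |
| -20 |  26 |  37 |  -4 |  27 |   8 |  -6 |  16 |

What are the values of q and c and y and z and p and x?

Rows 2 and 4 both sum to 84, so that's the common total.
Row 1 has 20 + 4 + 10 + 8 + 12 + 22 + 12 = 88; the blank must be 84 − 88 = -4.
Column 2 has -4 − 2 + 18 + 1 + 20 + 4 + 26 = 63; the blank must be 84 − 63 = 21.
Row 6 has 22 + 20 + 20 − 5 + 12 + 3 − 4 = 68; the blank must be 84 − 68 = 16.
Column 8 has 12 + 41 − 25 + 4 − 8 + 16 + 16 = 56; the blank must be 84 − 56 = 28.
Row 7 has 15 + 4 − 4 + 17 + 17 + 6 + 28 = 83; the blank must be 84 − 83 = 1.
Row 3 has 16 + 21 + 12 + 17 + 12 + 8 − 25 = 61; the blank must be 84 − 61 = 23.

q = -4, c = 21, y = 23, z = 1, p = 28, x = 16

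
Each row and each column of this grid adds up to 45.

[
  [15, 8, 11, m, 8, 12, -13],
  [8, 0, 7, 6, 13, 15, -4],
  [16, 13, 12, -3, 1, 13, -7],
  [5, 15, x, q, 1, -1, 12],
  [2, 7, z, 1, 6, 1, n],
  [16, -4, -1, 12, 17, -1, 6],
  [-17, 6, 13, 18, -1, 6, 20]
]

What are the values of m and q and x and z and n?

The known cells in column 7 total 14, leaving 45 − 14 = 31 for the blank.
The known cells in row 1 total 41, leaving 45 − 41 = 4 for the blank.
The known cells in row 5 total 48, leaving 45 − 48 = -3 for the blank.
The known cells in column 4 total 38, leaving 45 − 38 = 7 for the blank.
The known cells in row 4 total 39, leaving 45 − 39 = 6 for the blank.

m = 4, q = 7, x = 6, z = -3, n = 31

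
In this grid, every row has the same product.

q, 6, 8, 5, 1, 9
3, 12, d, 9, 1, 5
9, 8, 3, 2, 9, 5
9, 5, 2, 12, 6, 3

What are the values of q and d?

q = 9, d = 12

Rows 3 and 4 each multiply to 19440, so every row has product 19440.
Row 1: 6×8×5×1×9 = 2160, so the missing entry is 19440 ÷ 2160 = 9.
Row 2: 3×12×9×1×5 = 1620, so the missing entry is 19440 ÷ 1620 = 12.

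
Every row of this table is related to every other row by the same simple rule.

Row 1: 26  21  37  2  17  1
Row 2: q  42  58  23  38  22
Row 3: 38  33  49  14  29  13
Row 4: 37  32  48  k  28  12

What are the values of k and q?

The difference between any two rows is the same in every column — this is an addition table with the headers hidden.
Row 4 minus row 1 is 12 − 1 = 11, so its entry in column 4 is 2 + 11 = 13.
Row 2 minus row 1 is 22 − 1 = 21, so its entry in column 1 is 26 + 21 = 47.

k = 13, q = 47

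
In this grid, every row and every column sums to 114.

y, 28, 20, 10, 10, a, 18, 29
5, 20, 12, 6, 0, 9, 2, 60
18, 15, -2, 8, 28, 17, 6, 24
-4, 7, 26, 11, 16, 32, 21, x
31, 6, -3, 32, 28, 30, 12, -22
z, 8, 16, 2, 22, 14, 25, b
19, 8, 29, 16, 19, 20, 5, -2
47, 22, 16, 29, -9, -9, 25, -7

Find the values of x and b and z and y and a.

The known cells in row 4 total 109, leaving 114 − 109 = 5 for the blank.
The known cells in column 8 total 87, leaving 114 − 87 = 27 for the blank.
The known cells in row 6 total 114, leaving 114 − 114 = 0 for the blank.
The known cells in column 1 total 116, leaving 114 − 116 = -2 for the blank.
The known cells in row 1 total 113, leaving 114 − 113 = 1 for the blank.

x = 5, b = 27, z = 0, y = -2, a = 1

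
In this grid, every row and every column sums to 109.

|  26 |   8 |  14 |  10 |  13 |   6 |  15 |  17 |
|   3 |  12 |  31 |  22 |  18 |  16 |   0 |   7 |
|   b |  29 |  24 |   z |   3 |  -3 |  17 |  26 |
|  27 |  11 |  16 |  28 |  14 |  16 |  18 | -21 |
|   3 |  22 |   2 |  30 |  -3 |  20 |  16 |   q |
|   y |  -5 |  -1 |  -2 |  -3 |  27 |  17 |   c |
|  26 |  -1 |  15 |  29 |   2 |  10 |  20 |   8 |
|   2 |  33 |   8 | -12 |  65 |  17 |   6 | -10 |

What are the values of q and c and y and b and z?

q = 19, c = 63, y = 13, b = 9, z = 4

Column 4 has 10 + 22 + 28 + 30 − 2 + 29 − 12 = 105; the blank must be 109 − 105 = 4.
Row 3 has 29 + 24 + 4 + 3 − 3 + 17 + 26 = 100; the blank must be 109 − 100 = 9.
Column 1 has 26 + 3 + 9 + 27 + 3 + 26 + 2 = 96; the blank must be 109 − 96 = 13.
Row 6 has 13 − 5 − 1 − 2 − 3 + 27 + 17 = 46; the blank must be 109 − 46 = 63.
Row 5 has 3 + 22 + 2 + 30 − 3 + 20 + 16 = 90; the blank must be 109 − 90 = 19.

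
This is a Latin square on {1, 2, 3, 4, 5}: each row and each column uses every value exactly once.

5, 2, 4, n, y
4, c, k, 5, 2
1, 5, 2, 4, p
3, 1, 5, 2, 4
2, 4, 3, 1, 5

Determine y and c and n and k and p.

y = 1, c = 3, n = 3, k = 1, p = 3

At (row 3, col 5): row 3 already has {1, 2, 4, 5}, so the value is 3.
Cell (2,3): column 3 already has {2, 3, 4, 5} → 1.
Cell (1,5): column 5 already has {2, 3, 4, 5} → 1.
Cell (2,2): row 2 already has {1, 2, 4, 5} → 3.
Cell (1,4): row 1 already has {1, 2, 4, 5} → 3.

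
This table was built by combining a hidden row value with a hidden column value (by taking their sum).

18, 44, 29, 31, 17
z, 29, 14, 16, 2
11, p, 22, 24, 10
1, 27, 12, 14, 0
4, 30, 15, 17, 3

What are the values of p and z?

The difference between any two rows is the same in every column — this is an addition table with the headers hidden.
Row 3 minus row 1 is 24 − 31 = -7, so its entry in column 2 is 44 + (-7) = 37.
Row 2 minus row 1 is 16 − 31 = -15, so its entry in column 1 is 18 + (-15) = 3.

p = 37, z = 3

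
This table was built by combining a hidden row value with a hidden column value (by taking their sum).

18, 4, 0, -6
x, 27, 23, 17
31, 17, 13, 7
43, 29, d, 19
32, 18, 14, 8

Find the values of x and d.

x = 41, d = 25

The difference between any two rows is the same in every column — this is an addition table with the headers hidden.
Row 2 minus row 1 is 27 − 4 = 23, so its entry in column 1 is 18 + 23 = 41.
Row 4 minus row 1 is 29 − 4 = 25, so its entry in column 3 is 0 + 25 = 25.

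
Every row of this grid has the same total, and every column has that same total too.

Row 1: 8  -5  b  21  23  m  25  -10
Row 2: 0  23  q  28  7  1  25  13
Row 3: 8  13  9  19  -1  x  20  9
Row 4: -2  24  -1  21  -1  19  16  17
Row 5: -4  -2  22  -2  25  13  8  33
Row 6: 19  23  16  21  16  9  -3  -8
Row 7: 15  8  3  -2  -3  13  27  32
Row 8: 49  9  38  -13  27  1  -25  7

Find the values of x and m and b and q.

Rows 4 and 5 both sum to 93, so that's the common total.
The known cells in row 2 total 97, leaving 93 − 97 = -4 for the blank.
The known cells in column 3 total 83, leaving 93 − 83 = 10 for the blank.
The known cells in row 3 total 77, leaving 93 − 77 = 16 for the blank.
The known cells in row 1 total 72, leaving 93 − 72 = 21 for the blank.

x = 16, m = 21, b = 10, q = -4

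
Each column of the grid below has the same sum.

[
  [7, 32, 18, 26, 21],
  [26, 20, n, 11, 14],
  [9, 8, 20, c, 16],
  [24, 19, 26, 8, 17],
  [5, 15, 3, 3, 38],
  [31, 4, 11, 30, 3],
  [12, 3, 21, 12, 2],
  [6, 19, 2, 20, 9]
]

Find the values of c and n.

Columns 2 and 5 both add up to 120, so every column sums to 120.
Column 4: 26 + 11 + 8 + 3 + 30 + 12 + 20 = 110, so the missing entry is 120 − 110 = 10.
Column 3: 18 + 20 + 26 + 3 + 11 + 21 + 2 = 101, so the missing entry is 120 − 101 = 19.

c = 10, n = 19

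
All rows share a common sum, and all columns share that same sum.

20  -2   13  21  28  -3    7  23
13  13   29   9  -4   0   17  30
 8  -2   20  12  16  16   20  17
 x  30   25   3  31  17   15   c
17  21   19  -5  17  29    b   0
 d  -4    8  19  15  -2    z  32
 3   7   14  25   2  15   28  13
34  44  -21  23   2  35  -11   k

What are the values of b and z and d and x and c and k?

b = 9, z = 22, d = 17, x = -5, c = -9, k = 1

Rows 1 and 2 both sum to 107, so that's the common total.
Row 8 has 34 + 44 − 21 + 23 + 2 + 35 − 11 = 106; the blank must be 107 − 106 = 1.
Column 8 has 23 + 30 + 17 + 0 + 32 + 13 + 1 = 116; the blank must be 107 − 116 = -9.
Row 5 has 17 + 21 + 19 − 5 + 17 + 29 + 0 = 98; the blank must be 107 − 98 = 9.
Row 4 has 30 + 25 + 3 + 31 + 17 + 15 − 9 = 112; the blank must be 107 − 112 = -5.
Column 1 has 20 + 13 + 8 − 5 + 17 + 3 + 34 = 90; the blank must be 107 − 90 = 17.
Row 6 has 17 − 4 + 8 + 19 + 15 − 2 + 32 = 85; the blank must be 107 − 85 = 22.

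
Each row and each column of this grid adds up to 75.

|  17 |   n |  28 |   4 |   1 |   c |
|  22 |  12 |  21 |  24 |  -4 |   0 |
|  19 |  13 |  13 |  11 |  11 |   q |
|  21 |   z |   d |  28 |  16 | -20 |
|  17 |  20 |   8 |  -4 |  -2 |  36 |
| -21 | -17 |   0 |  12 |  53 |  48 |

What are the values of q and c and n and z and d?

The known cells in column 3 total 70, leaving 75 − 70 = 5 for the blank.
The known cells in row 4 total 50, leaving 75 − 50 = 25 for the blank.
The known cells in column 2 total 53, leaving 75 − 53 = 22 for the blank.
The known cells in row 1 total 72, leaving 75 − 72 = 3 for the blank.
The known cells in row 3 total 67, leaving 75 − 67 = 8 for the blank.

q = 8, c = 3, n = 22, z = 25, d = 5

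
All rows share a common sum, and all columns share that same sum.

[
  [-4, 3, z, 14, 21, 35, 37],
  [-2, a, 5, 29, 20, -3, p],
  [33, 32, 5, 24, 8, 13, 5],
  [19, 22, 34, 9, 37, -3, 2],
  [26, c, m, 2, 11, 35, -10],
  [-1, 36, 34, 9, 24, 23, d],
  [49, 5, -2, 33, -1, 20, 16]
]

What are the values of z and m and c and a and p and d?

z = 14, m = 30, c = 26, a = -4, p = 75, d = -5

Rows 3 and 4 both sum to 120, so that's the common total.
Row 1: -4 + 3 + 14 + 21 + 35 + 37 = 106, so its missing entry is 120 − 106 = 14.
Column 3: 14 + 5 + 5 + 34 + 34 − 2 = 90, so its missing entry is 120 − 90 = 30.
Row 6: -1 + 36 + 34 + 9 + 24 + 23 = 125, so its missing entry is 120 − 125 = -5.
Column 7: 37 + 5 + 2 − 10 − 5 + 16 = 45, so its missing entry is 120 − 45 = 75.
Row 2: -2 + 5 + 29 + 20 − 3 + 75 = 124, so its missing entry is 120 − 124 = -4.
Row 5: 26 + 30 + 2 + 11 + 35 − 10 = 94, so its missing entry is 120 − 94 = 26.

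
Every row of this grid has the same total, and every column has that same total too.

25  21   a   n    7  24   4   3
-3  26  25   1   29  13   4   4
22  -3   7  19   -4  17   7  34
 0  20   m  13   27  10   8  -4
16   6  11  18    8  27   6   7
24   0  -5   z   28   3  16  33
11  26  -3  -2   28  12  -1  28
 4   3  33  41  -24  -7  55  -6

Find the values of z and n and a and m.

z = 0, n = 9, a = 6, m = 25

Rows 2 and 3 both sum to 99, so that's the common total.
Row 6 has 24 + 0 − 5 + 28 + 3 + 16 + 33 = 99; the blank must be 99 − 99 = 0.
Column 4 has 1 + 19 + 13 + 18 + 0 − 2 + 41 = 90; the blank must be 99 − 90 = 9.
Row 1 has 25 + 21 + 9 + 7 + 24 + 4 + 3 = 93; the blank must be 99 − 93 = 6.
Row 4 has 0 + 20 + 13 + 27 + 10 + 8 − 4 = 74; the blank must be 99 − 74 = 25.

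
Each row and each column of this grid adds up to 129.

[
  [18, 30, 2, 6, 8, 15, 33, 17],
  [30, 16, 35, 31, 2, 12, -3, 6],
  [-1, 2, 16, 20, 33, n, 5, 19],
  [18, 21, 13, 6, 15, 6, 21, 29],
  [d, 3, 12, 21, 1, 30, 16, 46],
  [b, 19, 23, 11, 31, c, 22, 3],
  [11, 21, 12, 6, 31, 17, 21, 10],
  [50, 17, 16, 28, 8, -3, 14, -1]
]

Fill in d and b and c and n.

The known cells in row 3 total 94, leaving 129 − 94 = 35 for the blank.
The known cells in row 5 total 129, leaving 129 − 129 = 0 for the blank.
The known cells in column 1 total 126, leaving 129 − 126 = 3 for the blank.
The known cells in row 6 total 112, leaving 129 − 112 = 17 for the blank.

d = 0, b = 3, c = 17, n = 35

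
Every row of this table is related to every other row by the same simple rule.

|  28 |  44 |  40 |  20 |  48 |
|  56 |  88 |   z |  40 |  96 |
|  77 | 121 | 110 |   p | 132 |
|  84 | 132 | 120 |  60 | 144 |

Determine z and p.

z = 80, p = 55

Each row is a constant multiple of every other row — this is a multiplication table with the headers hidden.
Row 2 is 56/28 = 2/1 times row 1, so its entry in column 3 is 40 × 2/1 = 80.
Row 3 is 77/28 = 11/4 times row 1, so its entry in column 4 is 20 × 11/4 = 55.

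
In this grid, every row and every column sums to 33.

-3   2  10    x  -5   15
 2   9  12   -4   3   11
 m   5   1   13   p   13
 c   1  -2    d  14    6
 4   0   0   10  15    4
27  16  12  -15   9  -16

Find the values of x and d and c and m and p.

x = 14, d = 15, c = -1, m = 4, p = -3

The known cells in column 5 total 36, leaving 33 − 36 = -3 for the blank.
The known cells in row 1 total 19, leaving 33 − 19 = 14 for the blank.
The known cells in row 3 total 29, leaving 33 − 29 = 4 for the blank.
The known cells in column 1 total 34, leaving 33 − 34 = -1 for the blank.
The known cells in row 4 total 18, leaving 33 − 18 = 15 for the blank.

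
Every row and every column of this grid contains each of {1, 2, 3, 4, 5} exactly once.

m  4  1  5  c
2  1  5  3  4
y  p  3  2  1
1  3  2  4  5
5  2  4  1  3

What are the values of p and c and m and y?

At (row 3, col 2): column 2 already has {1, 2, 3, 4}, so the value is 5.
For row 3, column 1: row 3 already has {1, 2, 3, 5}; that leaves 4.
For row 1, column 5: column 5 already has {1, 3, 4, 5}; that leaves 2.
At (row 1, col 1): row 1 already has {1, 2, 4, 5}, so the value is 3.

p = 5, c = 2, m = 3, y = 4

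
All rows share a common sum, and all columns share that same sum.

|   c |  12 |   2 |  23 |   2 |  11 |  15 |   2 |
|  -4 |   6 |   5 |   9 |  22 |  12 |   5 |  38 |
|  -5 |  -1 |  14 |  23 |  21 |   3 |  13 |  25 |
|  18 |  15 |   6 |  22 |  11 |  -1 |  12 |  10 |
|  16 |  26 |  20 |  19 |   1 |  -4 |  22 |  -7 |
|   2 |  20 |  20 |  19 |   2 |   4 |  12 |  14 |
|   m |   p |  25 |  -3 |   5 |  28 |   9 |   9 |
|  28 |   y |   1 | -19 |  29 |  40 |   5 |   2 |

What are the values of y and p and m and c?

Rows 2 and 3 both sum to 93, so that's the common total.
Row 1 has 12 + 2 + 23 + 2 + 11 + 15 + 2 = 67; the blank must be 93 − 67 = 26.
Row 8 has 28 + 1 − 19 + 29 + 40 + 5 + 2 = 86; the blank must be 93 − 86 = 7.
Column 2 has 12 + 6 − 1 + 15 + 26 + 20 + 7 = 85; the blank must be 93 − 85 = 8.
Row 7 has 8 + 25 − 3 + 5 + 28 + 9 + 9 = 81; the blank must be 93 − 81 = 12.

y = 7, p = 8, m = 12, c = 26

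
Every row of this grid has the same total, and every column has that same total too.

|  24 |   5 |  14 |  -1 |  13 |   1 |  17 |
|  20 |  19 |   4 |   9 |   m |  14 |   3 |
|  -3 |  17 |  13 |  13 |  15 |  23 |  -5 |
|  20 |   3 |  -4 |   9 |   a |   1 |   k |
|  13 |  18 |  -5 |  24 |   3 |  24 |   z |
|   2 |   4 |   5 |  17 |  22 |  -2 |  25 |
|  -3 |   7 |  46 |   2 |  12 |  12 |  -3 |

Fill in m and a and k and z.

m = 4, a = 4, k = 40, z = -4

Rows 1 and 3 both sum to 73, so that's the common total.
Row 5: 13 + 18 − 5 + 24 + 3 + 24 = 77, so its missing entry is 73 − 77 = -4.
Row 2: 20 + 19 + 4 + 9 + 14 + 3 = 69, so its missing entry is 73 − 69 = 4.
Column 5: 13 + 4 + 15 + 3 + 22 + 12 = 69, so its missing entry is 73 − 69 = 4.
Row 4: 20 + 3 − 4 + 9 + 4 + 1 = 33, so its missing entry is 73 − 33 = 40.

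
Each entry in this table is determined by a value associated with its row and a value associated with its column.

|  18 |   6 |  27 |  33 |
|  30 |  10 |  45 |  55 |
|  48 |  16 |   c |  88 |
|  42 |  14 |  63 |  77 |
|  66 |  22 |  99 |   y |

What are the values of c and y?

c = 72, y = 121

Each row is a constant multiple of every other row — this is a multiplication table with the headers hidden.
Row 3 is 16/6 = 8/3 times row 1, so its entry in column 3 is 27 × 8/3 = 72.
Row 5 is 22/6 = 11/3 times row 1, so its entry in column 4 is 33 × 11/3 = 121.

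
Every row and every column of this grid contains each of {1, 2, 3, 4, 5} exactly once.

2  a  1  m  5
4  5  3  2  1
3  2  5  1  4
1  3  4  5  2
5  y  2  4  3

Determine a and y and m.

For row 1, column 4: column 4 already has {1, 2, 4, 5}; that leaves 3.
Cell (1,2): row 1 already has {1, 2, 3, 5} → 4.
At (row 5, col 2): row 5 already has {2, 3, 4, 5}, so the value is 1.

a = 4, y = 1, m = 3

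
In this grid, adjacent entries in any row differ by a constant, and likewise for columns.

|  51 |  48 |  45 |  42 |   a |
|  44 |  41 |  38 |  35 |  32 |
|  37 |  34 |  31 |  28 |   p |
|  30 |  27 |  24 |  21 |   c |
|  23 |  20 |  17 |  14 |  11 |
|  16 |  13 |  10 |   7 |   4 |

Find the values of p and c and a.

p = 25, c = 18, a = 39

Along each row the entries change by -3 per step; down each column they change by -7.
Row 3: from 37 at column 1, stepping by -3 to column 5 gives 25.
Row 4: from 30 at column 1, stepping by -3 to column 5 gives 18.
Row 1: from 51 at column 1, stepping by -3 to column 5 gives 39.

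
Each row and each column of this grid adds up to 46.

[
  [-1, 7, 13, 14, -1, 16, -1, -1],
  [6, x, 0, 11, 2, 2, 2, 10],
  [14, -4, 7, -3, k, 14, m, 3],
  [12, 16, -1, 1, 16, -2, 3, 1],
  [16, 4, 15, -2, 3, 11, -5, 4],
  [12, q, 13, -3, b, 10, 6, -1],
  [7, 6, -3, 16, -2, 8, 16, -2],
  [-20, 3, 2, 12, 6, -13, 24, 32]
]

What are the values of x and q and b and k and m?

Row 2: 6 + 0 + 11 + 2 + 2 + 2 + 10 = 33, so its missing entry is 46 − 33 = 13.
Column 2: 7 + 13 − 4 + 16 + 4 + 6 + 3 = 45, so its missing entry is 46 − 45 = 1.
Row 6: 12 + 1 + 13 − 3 + 10 + 6 − 1 = 38, so its missing entry is 46 − 38 = 8.
Column 5: -1 + 2 + 16 + 3 + 8 − 2 + 6 = 32, so its missing entry is 46 − 32 = 14.
Row 3: 14 − 4 + 7 − 3 + 14 + 14 + 3 = 45, so its missing entry is 46 − 45 = 1.

x = 13, q = 1, b = 8, k = 14, m = 1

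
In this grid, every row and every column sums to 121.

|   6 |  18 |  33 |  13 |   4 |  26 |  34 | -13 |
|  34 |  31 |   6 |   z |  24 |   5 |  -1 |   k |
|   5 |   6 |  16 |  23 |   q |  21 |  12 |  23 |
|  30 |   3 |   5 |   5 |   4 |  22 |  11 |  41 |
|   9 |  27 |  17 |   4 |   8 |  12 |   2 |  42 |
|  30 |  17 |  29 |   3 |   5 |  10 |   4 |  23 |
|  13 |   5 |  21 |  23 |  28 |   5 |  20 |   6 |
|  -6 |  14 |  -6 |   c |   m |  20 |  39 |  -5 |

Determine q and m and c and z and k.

q = 15, m = 33, c = 32, z = 18, k = 4

Row 3 has 5 + 6 + 16 + 23 + 21 + 12 + 23 = 106; the blank must be 121 − 106 = 15.
Column 5 has 4 + 24 + 15 + 4 + 8 + 5 + 28 = 88; the blank must be 121 − 88 = 33.
Row 8 has -6 + 14 − 6 + 33 + 20 + 39 − 5 = 89; the blank must be 121 − 89 = 32.
Column 8 has -13 + 23 + 41 + 42 + 23 + 6 − 5 = 117; the blank must be 121 − 117 = 4.
Row 2 has 34 + 31 + 6 + 24 + 5 − 1 + 4 = 103; the blank must be 121 − 103 = 18.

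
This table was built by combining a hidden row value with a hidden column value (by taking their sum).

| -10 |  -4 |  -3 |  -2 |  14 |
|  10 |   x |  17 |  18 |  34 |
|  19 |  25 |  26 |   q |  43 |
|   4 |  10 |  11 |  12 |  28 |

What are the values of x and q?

x = 16, q = 27

The difference between any two rows is the same in every column — this is an addition table with the headers hidden.
Row 2 minus row 1 is 34 − 14 = 20, so its entry in column 2 is -4 + 20 = 16.
Row 3 minus row 1 is 43 − 14 = 29, so its entry in column 4 is -2 + 29 = 27.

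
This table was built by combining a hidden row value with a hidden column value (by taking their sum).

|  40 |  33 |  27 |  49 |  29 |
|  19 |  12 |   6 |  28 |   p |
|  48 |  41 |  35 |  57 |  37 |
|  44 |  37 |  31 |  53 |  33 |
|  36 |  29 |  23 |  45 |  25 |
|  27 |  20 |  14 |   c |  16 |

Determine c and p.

c = 36, p = 8

The difference between any two rows is the same in every column — this is an addition table with the headers hidden.
Row 6 minus row 1 is 14 − 27 = -13, so its entry in column 4 is 49 + (-13) = 36.
Row 2 minus row 1 is 6 − 27 = -21, so its entry in column 5 is 29 + (-21) = 8.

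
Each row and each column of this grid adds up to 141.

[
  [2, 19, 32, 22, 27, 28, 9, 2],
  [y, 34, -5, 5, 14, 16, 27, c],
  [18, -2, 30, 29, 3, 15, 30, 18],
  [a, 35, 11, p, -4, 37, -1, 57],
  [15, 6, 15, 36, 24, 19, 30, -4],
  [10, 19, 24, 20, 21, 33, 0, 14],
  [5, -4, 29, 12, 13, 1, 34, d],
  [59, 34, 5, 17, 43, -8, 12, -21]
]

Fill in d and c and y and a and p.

Row 7 has 5 − 4 + 29 + 12 + 13 + 1 + 34 = 90; the blank must be 141 − 90 = 51.
Column 8 has 2 + 18 + 57 − 4 + 14 + 51 − 21 = 117; the blank must be 141 − 117 = 24.
Column 4 has 22 + 5 + 29 + 36 + 20 + 12 + 17 = 141; the blank must be 141 − 141 = 0.
Row 4 has 35 + 11 + 0 − 4 + 37 − 1 + 57 = 135; the blank must be 141 − 135 = 6.
Row 2 has 34 − 5 + 5 + 14 + 16 + 27 + 24 = 115; the blank must be 141 − 115 = 26.

d = 51, c = 24, y = 26, a = 6, p = 0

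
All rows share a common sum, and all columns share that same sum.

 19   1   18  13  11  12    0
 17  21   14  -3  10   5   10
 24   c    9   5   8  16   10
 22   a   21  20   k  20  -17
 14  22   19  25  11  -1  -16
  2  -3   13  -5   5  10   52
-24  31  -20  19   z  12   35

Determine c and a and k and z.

Rows 1 and 2 both sum to 74, so that's the common total.
The known cells in row 7 total 53, leaving 74 − 53 = 21 for the blank.
The known cells in row 3 total 72, leaving 74 − 72 = 2 for the blank.
The known cells in column 2 total 74, leaving 74 − 74 = 0 for the blank.
The known cells in row 4 total 66, leaving 74 − 66 = 8 for the blank.

c = 2, a = 0, k = 8, z = 21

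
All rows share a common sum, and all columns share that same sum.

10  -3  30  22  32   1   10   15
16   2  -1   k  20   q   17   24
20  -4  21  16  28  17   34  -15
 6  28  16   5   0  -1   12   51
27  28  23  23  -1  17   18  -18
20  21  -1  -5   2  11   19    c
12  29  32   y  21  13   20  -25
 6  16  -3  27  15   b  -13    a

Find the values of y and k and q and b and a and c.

y = 15, k = 14, q = 25, b = 34, a = 35, c = 50

Rows 1 and 3 both sum to 117, so that's the common total.
Row 6 has 20 + 21 − 1 − 5 + 2 + 11 + 19 = 67; the blank must be 117 − 67 = 50.
Column 8 has 15 + 24 − 15 + 51 − 18 + 50 − 25 = 82; the blank must be 117 − 82 = 35.
Row 8 has 6 + 16 − 3 + 27 + 15 − 13 + 35 = 83; the blank must be 117 − 83 = 34.
Column 6 has 1 + 17 − 1 + 17 + 11 + 13 + 34 = 92; the blank must be 117 − 92 = 25.
Row 7 has 12 + 29 + 32 + 21 + 13 + 20 − 25 = 102; the blank must be 117 − 102 = 15.
Row 2 has 16 + 2 − 1 + 20 + 25 + 17 + 24 = 103; the blank must be 117 − 103 = 14.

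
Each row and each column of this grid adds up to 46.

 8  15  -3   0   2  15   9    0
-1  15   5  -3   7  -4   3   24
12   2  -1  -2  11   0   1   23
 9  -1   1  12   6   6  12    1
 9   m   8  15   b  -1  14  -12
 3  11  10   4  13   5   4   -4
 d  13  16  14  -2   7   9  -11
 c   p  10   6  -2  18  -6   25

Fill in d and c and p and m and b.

d = 0, c = 6, p = -11, m = 2, b = 11

Column 5 has 2 + 7 + 11 + 6 + 13 − 2 − 2 = 35; the blank must be 46 − 35 = 11.
Row 7 has 13 + 16 + 14 − 2 + 7 + 9 − 11 = 46; the blank must be 46 − 46 = 0.
Column 1 has 8 − 1 + 12 + 9 + 9 + 3 + 0 = 40; the blank must be 46 − 40 = 6.
Row 8 has 6 + 10 + 6 − 2 + 18 − 6 + 25 = 57; the blank must be 46 − 57 = -11.
Row 5 has 9 + 8 + 15 + 11 − 1 + 14 − 12 = 44; the blank must be 46 − 44 = 2.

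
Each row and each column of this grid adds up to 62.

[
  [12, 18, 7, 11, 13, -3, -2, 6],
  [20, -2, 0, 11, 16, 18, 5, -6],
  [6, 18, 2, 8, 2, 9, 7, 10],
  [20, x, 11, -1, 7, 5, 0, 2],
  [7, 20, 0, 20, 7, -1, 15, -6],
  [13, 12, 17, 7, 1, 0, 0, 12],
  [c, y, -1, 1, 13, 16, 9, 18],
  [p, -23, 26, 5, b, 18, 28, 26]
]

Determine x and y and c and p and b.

The known cells in column 5 total 59, leaving 62 − 59 = 3 for the blank.
The known cells in row 4 total 44, leaving 62 − 44 = 18 for the blank.
The known cells in column 2 total 61, leaving 62 − 61 = 1 for the blank.
The known cells in row 8 total 83, leaving 62 − 83 = -21 for the blank.
The known cells in row 7 total 57, leaving 62 − 57 = 5 for the blank.

x = 18, y = 1, c = 5, p = -21, b = 3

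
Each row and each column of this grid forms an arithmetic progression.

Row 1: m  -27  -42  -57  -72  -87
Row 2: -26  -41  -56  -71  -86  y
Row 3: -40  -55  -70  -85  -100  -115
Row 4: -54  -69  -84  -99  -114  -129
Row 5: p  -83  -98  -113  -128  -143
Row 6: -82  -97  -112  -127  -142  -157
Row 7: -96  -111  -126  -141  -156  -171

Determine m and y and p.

m = -12, y = -101, p = -68

Along each row the entries change by -15 per step; down each column they change by -14.
Row 1: from -27 at column 2, stepping by -15 to column 1 gives -12.
Row 2: from -26 at column 1, stepping by -15 to column 6 gives -101.
Row 5: from -83 at column 2, stepping by -15 to column 1 gives -68.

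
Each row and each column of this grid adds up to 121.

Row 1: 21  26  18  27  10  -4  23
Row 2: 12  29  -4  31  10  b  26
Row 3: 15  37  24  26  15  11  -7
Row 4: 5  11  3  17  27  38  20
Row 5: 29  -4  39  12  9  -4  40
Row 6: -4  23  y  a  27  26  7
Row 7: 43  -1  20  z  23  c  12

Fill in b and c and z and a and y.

b = 17, c = 37, z = -13, a = 21, y = 21

Row 2: 12 + 29 − 4 + 31 + 10 + 26 = 104, so its missing entry is 121 − 104 = 17.
Column 6: -4 + 17 + 11 + 38 − 4 + 26 = 84, so its missing entry is 121 − 84 = 37.
Row 7: 43 − 1 + 20 + 23 + 37 + 12 = 134, so its missing entry is 121 − 134 = -13.
Column 4: 27 + 31 + 26 + 17 + 12 − 13 = 100, so its missing entry is 121 − 100 = 21.
Row 6: -4 + 23 + 21 + 27 + 26 + 7 = 100, so its missing entry is 121 − 100 = 21.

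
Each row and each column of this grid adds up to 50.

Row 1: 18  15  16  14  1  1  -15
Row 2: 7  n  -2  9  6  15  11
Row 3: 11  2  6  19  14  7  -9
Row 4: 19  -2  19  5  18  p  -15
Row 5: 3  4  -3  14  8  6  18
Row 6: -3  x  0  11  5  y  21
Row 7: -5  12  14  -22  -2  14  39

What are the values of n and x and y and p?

Row 2: 7 − 2 + 9 + 6 + 15 + 11 = 46, so its missing entry is 50 − 46 = 4.
Column 2: 15 + 4 + 2 − 2 + 4 + 12 = 35, so its missing entry is 50 − 35 = 15.
Row 6: -3 + 15 + 0 + 11 + 5 + 21 = 49, so its missing entry is 50 − 49 = 1.
Row 4: 19 − 2 + 19 + 5 + 18 − 15 = 44, so its missing entry is 50 − 44 = 6.

n = 4, x = 15, y = 1, p = 6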